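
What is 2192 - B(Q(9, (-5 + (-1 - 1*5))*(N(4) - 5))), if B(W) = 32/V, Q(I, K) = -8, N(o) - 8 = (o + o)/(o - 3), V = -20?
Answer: 10968/5 ≈ 2193.6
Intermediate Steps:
N(o) = 8 + 2*o/(-3 + o) (N(o) = 8 + (o + o)/(o - 3) = 8 + (2*o)/(-3 + o) = 8 + 2*o/(-3 + o))
B(W) = -8/5 (B(W) = 32/(-20) = 32*(-1/20) = -8/5)
2192 - B(Q(9, (-5 + (-1 - 1*5))*(N(4) - 5))) = 2192 - 1*(-8/5) = 2192 + 8/5 = 10968/5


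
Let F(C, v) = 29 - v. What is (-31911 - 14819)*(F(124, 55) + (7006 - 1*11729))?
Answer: 221920770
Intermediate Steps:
(-31911 - 14819)*(F(124, 55) + (7006 - 1*11729)) = (-31911 - 14819)*((29 - 1*55) + (7006 - 1*11729)) = -46730*((29 - 55) + (7006 - 11729)) = -46730*(-26 - 4723) = -46730*(-4749) = 221920770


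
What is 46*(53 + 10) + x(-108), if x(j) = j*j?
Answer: 14562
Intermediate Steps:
x(j) = j²
46*(53 + 10) + x(-108) = 46*(53 + 10) + (-108)² = 46*63 + 11664 = 2898 + 11664 = 14562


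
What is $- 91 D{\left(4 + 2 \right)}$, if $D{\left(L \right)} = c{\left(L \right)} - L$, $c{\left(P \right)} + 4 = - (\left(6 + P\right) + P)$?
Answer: $2548$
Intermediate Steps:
$c{\left(P \right)} = -10 - 2 P$ ($c{\left(P \right)} = -4 - \left(\left(6 + P\right) + P\right) = -4 - \left(6 + 2 P\right) = -10 - 2 P$)
$D{\left(L \right)} = -10 - 3 L$ ($D{\left(L \right)} = \left(-10 - 2 L\right) - L = -10 - 3 L$)
$- 91 D{\left(4 + 2 \right)} = - 91 \left(-10 - 3 \left(4 + 2\right)\right) = - 91 \left(-10 - 18\right) = \left(-91\right) \left(-28\right) = 2548$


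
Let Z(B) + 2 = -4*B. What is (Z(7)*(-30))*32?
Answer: 28800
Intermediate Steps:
Z(B) = -2 - 4*B
(Z(7)*(-30))*32 = ((-2 - 4*7)*(-30))*32 = ((-2 - 28)*(-30))*32 = -30*(-30)*32 = 900*32 = 28800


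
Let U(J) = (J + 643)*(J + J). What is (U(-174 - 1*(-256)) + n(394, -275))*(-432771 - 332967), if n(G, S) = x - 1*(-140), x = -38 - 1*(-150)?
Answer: -91239214176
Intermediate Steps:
x = 112 (x = -38 + 150 = 112)
n(G, S) = 252 (n(G, S) = 112 - 1*(-140) = 112 + 140 = 252)
U(J) = 2*J*(643 + J) (U(J) = (643 + J)*(2*J) = 2*J*(643 + J))
(U(-174 - 1*(-256)) + n(394, -275))*(-432771 - 332967) = (2*(-174 - 1*(-256))*(643 + (-174 - 1*(-256))) + 252)*(-432771 - 332967) = (2*(-174 + 256)*(643 + (-174 + 256)) + 252)*(-765738) = (2*82*(643 + 82) + 252)*(-765738) = (2*82*725 + 252)*(-765738) = (118900 + 252)*(-765738) = 119152*(-765738) = -91239214176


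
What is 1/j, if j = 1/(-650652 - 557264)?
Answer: -1207916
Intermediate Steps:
j = -1/1207916 (j = 1/(-1207916) = -1/1207916 ≈ -8.2787e-7)
1/j = 1/(-1/1207916) = -1207916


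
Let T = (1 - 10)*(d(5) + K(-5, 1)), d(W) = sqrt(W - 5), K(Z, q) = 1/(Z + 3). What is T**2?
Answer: 81/4 ≈ 20.250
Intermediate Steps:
K(Z, q) = 1/(3 + Z)
d(W) = sqrt(-5 + W)
T = 9/2 (T = (1 - 10)*(sqrt(-5 + 5) + 1/(3 - 5)) = -9*(sqrt(0) + 1/(-2)) = -9*(0 - 1/2) = -9*(-1/2) = 9/2 ≈ 4.5000)
T**2 = (9/2)**2 = 81/4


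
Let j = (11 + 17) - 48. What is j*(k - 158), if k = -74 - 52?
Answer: 5680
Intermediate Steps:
j = -20 (j = 28 - 48 = -20)
k = -126
j*(k - 158) = -20*(-126 - 158) = -20*(-284) = 5680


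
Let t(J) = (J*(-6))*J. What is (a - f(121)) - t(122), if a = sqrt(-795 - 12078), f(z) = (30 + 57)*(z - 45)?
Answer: 82692 + I*sqrt(12873) ≈ 82692.0 + 113.46*I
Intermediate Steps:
t(J) = -6*J**2 (t(J) = (-6*J)*J = -6*J**2)
f(z) = -3915 + 87*z (f(z) = 87*(-45 + z) = -3915 + 87*z)
a = I*sqrt(12873) (a = sqrt(-12873) = I*sqrt(12873) ≈ 113.46*I)
(a - f(121)) - t(122) = (I*sqrt(12873) - (-3915 + 87*121)) - (-6)*122**2 = (I*sqrt(12873) - (-3915 + 10527)) - (-6)*14884 = (I*sqrt(12873) - 1*6612) - 1*(-89304) = (I*sqrt(12873) - 6612) + 89304 = (-6612 + I*sqrt(12873)) + 89304 = 82692 + I*sqrt(12873)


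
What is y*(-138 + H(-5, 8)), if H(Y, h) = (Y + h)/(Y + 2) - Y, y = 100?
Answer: -13400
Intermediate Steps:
H(Y, h) = -Y + (Y + h)/(2 + Y) (H(Y, h) = (Y + h)/(2 + Y) - Y = -Y + (Y + h)/(2 + Y))
y*(-138 + H(-5, 8)) = 100*(-138 + (8 - 1*(-5) - 1*(-5)**2)/(2 - 5)) = 100*(-138 + (8 + 5 - 1*25)/(-3)) = 100*(-138 - (8 + 5 - 25)/3) = 100*(-138 - 1/3*(-12)) = 100*(-138 + 4) = 100*(-134) = -13400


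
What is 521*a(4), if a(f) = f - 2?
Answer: 1042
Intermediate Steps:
a(f) = -2 + f
521*a(4) = 521*(-2 + 4) = 521*2 = 1042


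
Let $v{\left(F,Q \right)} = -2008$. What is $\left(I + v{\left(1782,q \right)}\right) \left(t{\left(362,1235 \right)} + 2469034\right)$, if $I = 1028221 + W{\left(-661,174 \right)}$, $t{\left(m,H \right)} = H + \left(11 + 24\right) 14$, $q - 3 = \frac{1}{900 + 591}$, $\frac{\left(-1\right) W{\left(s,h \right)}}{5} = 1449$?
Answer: $2517624356712$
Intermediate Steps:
$W{\left(s,h \right)} = -7245$ ($W{\left(s,h \right)} = \left(-5\right) 1449 = -7245$)
$q = \frac{4474}{1491}$ ($q = 3 + \frac{1}{900 + 591} = 3 + \frac{1}{1491} = \frac{4474}{1491} \approx 3.0007$)
$t{\left(m,H \right)} = 490 + H$ ($t{\left(m,H \right)} = H + 35 \cdot 14 = H + 490 = 490 + H$)
$I = 1020976$ ($I = 1028221 - 7245 = 1020976$)
$\left(I + v{\left(1782,q \right)}\right) \left(t{\left(362,1235 \right)} + 2469034\right) = \left(1020976 - 2008\right) \left(\left(490 + 1235\right) + 2469034\right) = 1018968 \left(1725 + 2469034\right) = 1018968 \cdot 2470759 = 2517624356712$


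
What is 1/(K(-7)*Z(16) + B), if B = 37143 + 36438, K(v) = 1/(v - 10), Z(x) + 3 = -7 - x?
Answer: 17/1250903 ≈ 1.3590e-5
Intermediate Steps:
Z(x) = -10 - x (Z(x) = -3 + (-7 - x) = -10 - x)
K(v) = 1/(-10 + v)
B = 73581
1/(K(-7)*Z(16) + B) = 1/((-10 - 1*16)/(-10 - 7) + 73581) = 1/((-10 - 16)/(-17) + 73581) = 1/(-1/17*(-26) + 73581) = 1/(26/17 + 73581) = 1/(1250903/17) = 17/1250903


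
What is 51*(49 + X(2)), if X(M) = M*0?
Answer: 2499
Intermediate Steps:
X(M) = 0
51*(49 + X(2)) = 51*(49 + 0) = 51*49 = 2499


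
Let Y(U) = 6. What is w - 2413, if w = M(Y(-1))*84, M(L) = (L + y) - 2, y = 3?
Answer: -1825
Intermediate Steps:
M(L) = 1 + L (M(L) = (L + 3) - 2 = (3 + L) - 2 = 1 + L)
w = 588 (w = (1 + 6)*84 = 7*84 = 588)
w - 2413 = 588 - 2413 = -1825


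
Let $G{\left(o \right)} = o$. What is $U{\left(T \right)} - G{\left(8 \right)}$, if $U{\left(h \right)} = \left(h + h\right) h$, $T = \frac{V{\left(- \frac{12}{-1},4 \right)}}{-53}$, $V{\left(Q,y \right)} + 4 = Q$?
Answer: $- \frac{22344}{2809} \approx -7.9544$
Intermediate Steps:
$V{\left(Q,y \right)} = -4 + Q$
$T = - \frac{8}{53}$ ($T = \frac{-4 - \frac{12}{-1}}{-53} = \left(-4 - -12\right) \left(- \frac{1}{53}\right) = \left(-4 + 12\right) \left(- \frac{1}{53}\right) = 8 \left(- \frac{1}{53}\right) = - \frac{8}{53} \approx -0.15094$)
$U{\left(h \right)} = 2 h^{2}$ ($U{\left(h \right)} = 2 h h = 2 h^{2}$)
$U{\left(T \right)} - G{\left(8 \right)} = 2 \left(- \frac{8}{53}\right)^{2} - 8 = 2 \cdot \frac{64}{2809} - 8 = \frac{128}{2809} - 8 = - \frac{22344}{2809}$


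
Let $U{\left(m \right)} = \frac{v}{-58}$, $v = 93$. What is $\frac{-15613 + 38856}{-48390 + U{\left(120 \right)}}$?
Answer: $- \frac{1348094}{2806713} \approx -0.48031$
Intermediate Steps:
$U{\left(m \right)} = - \frac{93}{58}$ ($U{\left(m \right)} = \frac{93}{-58} = 93 \left(- \frac{1}{58}\right) = - \frac{93}{58}$)
$\frac{-15613 + 38856}{-48390 + U{\left(120 \right)}} = \frac{-15613 + 38856}{-48390 - \frac{93}{58}} = \frac{23243}{- \frac{2806713}{58}} = 23243 \left(- \frac{58}{2806713}\right) = - \frac{1348094}{2806713}$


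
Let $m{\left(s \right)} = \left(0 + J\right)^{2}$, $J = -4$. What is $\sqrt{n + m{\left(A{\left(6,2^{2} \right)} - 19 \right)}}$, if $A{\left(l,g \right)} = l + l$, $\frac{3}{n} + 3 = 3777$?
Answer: $\frac{\sqrt{25322282}}{1258} \approx 4.0001$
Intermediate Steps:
$n = \frac{1}{1258}$ ($n = \frac{3}{-3 + 3777} = \frac{3}{3774} = 3 \cdot \frac{1}{3774} = \frac{1}{1258} \approx 0.00079491$)
$A{\left(l,g \right)} = 2 l$
$m{\left(s \right)} = 16$ ($m{\left(s \right)} = \left(0 - 4\right)^{2} = \left(-4\right)^{2} = 16$)
$\sqrt{n + m{\left(A{\left(6,2^{2} \right)} - 19 \right)}} = \sqrt{\frac{1}{1258} + 16} = \sqrt{\frac{20129}{1258}} = \frac{\sqrt{25322282}}{1258}$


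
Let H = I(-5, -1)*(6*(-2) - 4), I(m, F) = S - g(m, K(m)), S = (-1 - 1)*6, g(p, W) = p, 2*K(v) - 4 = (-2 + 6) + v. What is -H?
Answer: -112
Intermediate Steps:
K(v) = 4 + v/2 (K(v) = 2 + ((-2 + 6) + v)/2 = 2 + (4 + v)/2 = 2 + (2 + v/2) = 4 + v/2)
S = -12 (S = -2*6 = -12)
I(m, F) = -12 - m
H = 112 (H = (-12 - 1*(-5))*(6*(-2) - 4) = (-12 + 5)*(-12 - 4) = -7*(-16) = 112)
-H = -1*112 = -112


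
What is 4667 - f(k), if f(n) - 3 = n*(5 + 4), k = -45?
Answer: 5069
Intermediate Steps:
f(n) = 3 + 9*n (f(n) = 3 + n*(5 + 4) = 3 + n*9 = 3 + 9*n)
4667 - f(k) = 4667 - (3 + 9*(-45)) = 4667 - (3 - 405) = 4667 - 1*(-402) = 4667 + 402 = 5069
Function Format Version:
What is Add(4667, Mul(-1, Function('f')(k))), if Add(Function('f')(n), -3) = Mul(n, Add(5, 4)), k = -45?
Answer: 5069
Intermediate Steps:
Function('f')(n) = Add(3, Mul(9, n)) (Function('f')(n) = Add(3, Mul(n, Add(5, 4))) = Add(3, Mul(n, 9)) = Add(3, Mul(9, n)))
Add(4667, Mul(-1, Function('f')(k))) = Add(4667, Mul(-1, Add(3, Mul(9, -45)))) = Add(4667, Mul(-1, Add(3, -405))) = Add(4667, Mul(-1, -402)) = Add(4667, 402) = 5069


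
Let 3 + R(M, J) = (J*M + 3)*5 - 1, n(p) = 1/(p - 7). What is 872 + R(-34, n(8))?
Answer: 713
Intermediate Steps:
n(p) = 1/(-7 + p)
R(M, J) = 11 + 5*J*M (R(M, J) = -3 + ((J*M + 3)*5 - 1) = -3 + ((3 + J*M)*5 - 1) = -3 + ((15 + 5*J*M) - 1) = -3 + (14 + 5*J*M) = 11 + 5*J*M)
872 + R(-34, n(8)) = 872 + (11 + 5*(-34)/(-7 + 8)) = 872 + (11 + 5*(-34)/1) = 872 + (11 + 5*1*(-34)) = 872 + (11 - 170) = 872 - 159 = 713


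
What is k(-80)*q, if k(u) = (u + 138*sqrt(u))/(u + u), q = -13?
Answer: -13/2 + 897*I*sqrt(5)/20 ≈ -6.5 + 100.29*I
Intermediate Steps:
k(u) = (u + 138*sqrt(u))/(2*u) (k(u) = (u + 138*sqrt(u))/((2*u)) = (u + 138*sqrt(u))*(1/(2*u)) = (u + 138*sqrt(u))/(2*u))
k(-80)*q = (1/2 + 69/sqrt(-80))*(-13) = (1/2 + 69*(-I*sqrt(5)/20))*(-13) = (1/2 - 69*I*sqrt(5)/20)*(-13) = -13/2 + 897*I*sqrt(5)/20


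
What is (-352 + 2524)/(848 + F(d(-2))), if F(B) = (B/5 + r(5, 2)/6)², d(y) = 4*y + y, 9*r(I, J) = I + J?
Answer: 6333552/2482969 ≈ 2.5508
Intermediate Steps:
r(I, J) = I/9 + J/9 (r(I, J) = (I + J)/9 = I/9 + J/9)
d(y) = 5*y
F(B) = (7/54 + B/5)² (F(B) = (B/5 + ((⅑)*5 + (⅑)*2)/6)² = (B*(⅕) + (5/9 + 2/9)*(⅙))² = (B/5 + (7/9)*(⅙))² = (B/5 + 7/54)² = (7/54 + B/5)²)
(-352 + 2524)/(848 + F(d(-2))) = (-352 + 2524)/(848 + (35 + 54*(5*(-2)))²/72900) = 2172/(848 + (35 + 54*(-10))²/72900) = 2172/(848 + (35 - 540)²/72900) = 2172/(848 + (1/72900)*(-505)²) = 2172/(848 + (1/72900)*255025) = 2172/(848 + 10201/2916) = 2172/(2482969/2916) = 2172*(2916/2482969) = 6333552/2482969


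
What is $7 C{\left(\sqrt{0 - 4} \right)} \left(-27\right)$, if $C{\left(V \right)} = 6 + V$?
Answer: $-1134 - 378 i \approx -1134.0 - 378.0 i$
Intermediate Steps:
$7 C{\left(\sqrt{0 - 4} \right)} \left(-27\right) = 7 \left(6 + \sqrt{0 - 4}\right) \left(-27\right) = 7 \left(6 + \sqrt{-4}\right) \left(-27\right) = 7 \left(6 + 2 i\right) \left(-27\right) = \left(42 + 14 i\right) \left(-27\right) = -1134 - 378 i$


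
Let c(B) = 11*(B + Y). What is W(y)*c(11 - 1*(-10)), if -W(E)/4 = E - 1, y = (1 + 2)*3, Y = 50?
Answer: -24992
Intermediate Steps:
y = 9 (y = 3*3 = 9)
W(E) = 4 - 4*E (W(E) = -4*(E - 1) = -4*(-1 + E) = 4 - 4*E)
c(B) = 550 + 11*B (c(B) = 11*(B + 50) = 11*(50 + B) = 550 + 11*B)
W(y)*c(11 - 1*(-10)) = (4 - 4*9)*(550 + 11*(11 - 1*(-10))) = (4 - 36)*(550 + 11*(11 + 10)) = -32*(550 + 11*21) = -32*(550 + 231) = -32*781 = -24992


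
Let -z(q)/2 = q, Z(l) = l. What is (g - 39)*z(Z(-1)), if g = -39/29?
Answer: -2340/29 ≈ -80.690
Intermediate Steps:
z(q) = -2*q
g = -39/29 (g = -39*1/29 = -39/29 ≈ -1.3448)
(g - 39)*z(Z(-1)) = (-39/29 - 39)*(-2*(-1)) = -1170/29*2 = -2340/29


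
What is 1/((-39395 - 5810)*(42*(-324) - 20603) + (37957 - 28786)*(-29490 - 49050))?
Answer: 1/826217915 ≈ 1.2103e-9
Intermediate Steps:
1/((-39395 - 5810)*(42*(-324) - 20603) + (37957 - 28786)*(-29490 - 49050)) = 1/(-45205*(-13608 - 20603) + 9171*(-78540)) = 1/(-45205*(-34211) - 720290340) = 1/(1546508255 - 720290340) = 1/826217915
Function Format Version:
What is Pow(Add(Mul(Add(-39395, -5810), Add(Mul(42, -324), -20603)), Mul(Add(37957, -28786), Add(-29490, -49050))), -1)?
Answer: Rational(1, 826217915) ≈ 1.2103e-9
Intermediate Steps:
Pow(Add(Mul(Add(-39395, -5810), Add(Mul(42, -324), -20603)), Mul(Add(37957, -28786), Add(-29490, -49050))), -1) = Pow(Add(Mul(-45205, Add(-13608, -20603)), Mul(9171, -78540)), -1) = Pow(Add(Mul(-45205, -34211), -720290340), -1) = Pow(Add(1546508255, -720290340), -1) = Pow(826217915, -1) = Rational(1, 826217915)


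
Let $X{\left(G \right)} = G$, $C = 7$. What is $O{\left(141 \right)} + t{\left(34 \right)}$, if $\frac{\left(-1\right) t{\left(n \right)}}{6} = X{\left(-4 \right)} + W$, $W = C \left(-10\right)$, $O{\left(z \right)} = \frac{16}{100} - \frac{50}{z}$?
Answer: $\frac{1564414}{3525} \approx 443.81$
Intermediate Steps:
$O{\left(z \right)} = \frac{4}{25} - \frac{50}{z}$ ($O{\left(z \right)} = 16 \cdot \frac{1}{100} - \frac{50}{z} = \frac{4}{25} - \frac{50}{z}$)
$W = -70$ ($W = 7 \left(-10\right) = -70$)
$t{\left(n \right)} = 444$ ($t{\left(n \right)} = - 6 \left(-4 - 70\right) = \left(-6\right) \left(-74\right) = 444$)
$O{\left(141 \right)} + t{\left(34 \right)} = \left(\frac{4}{25} - \frac{50}{141}\right) + 444 = - \frac{686}{3525} + 444 = \frac{1564414}{3525}$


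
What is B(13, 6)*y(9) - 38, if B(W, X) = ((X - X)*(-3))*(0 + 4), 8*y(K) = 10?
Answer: -38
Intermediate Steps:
y(K) = 5/4 (y(K) = (1/8)*10 = 5/4)
B(W, X) = 0 (B(W, X) = (0*(-3))*4 = 0*4 = 0)
B(13, 6)*y(9) - 38 = 0*(5/4) - 38 = 0 - 38 = -38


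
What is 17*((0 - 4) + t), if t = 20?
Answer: 272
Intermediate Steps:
17*((0 - 4) + t) = 17*((0 - 4) + 20) = 17*(-4 + 20) = 17*16 = 272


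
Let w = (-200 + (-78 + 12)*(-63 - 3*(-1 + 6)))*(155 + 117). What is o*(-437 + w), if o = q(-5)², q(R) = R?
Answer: 33635475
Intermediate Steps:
o = 25 (o = (-5)² = 25)
w = 1345856 (w = (-200 - 66*(-63 - 3*5))*272 = (-200 - 66*(-63 - 15))*272 = (-200 - 66*(-78))*272 = (-200 + 5148)*272 = 4948*272 = 1345856)
o*(-437 + w) = 25*(-437 + 1345856) = 25*1345419 = 33635475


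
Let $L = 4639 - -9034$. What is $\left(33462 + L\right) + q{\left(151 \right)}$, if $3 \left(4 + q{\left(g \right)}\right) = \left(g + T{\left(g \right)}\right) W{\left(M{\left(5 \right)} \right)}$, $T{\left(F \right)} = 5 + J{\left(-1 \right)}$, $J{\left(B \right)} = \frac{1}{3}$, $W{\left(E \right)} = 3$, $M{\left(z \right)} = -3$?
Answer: $\frac{141862}{3} \approx 47287.0$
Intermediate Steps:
$J{\left(B \right)} = \frac{1}{3}$
$T{\left(F \right)} = \frac{16}{3}$ ($T{\left(F \right)} = 5 + \frac{1}{3} = \frac{16}{3}$)
$q{\left(g \right)} = \frac{4}{3} + g$ ($q{\left(g \right)} = -4 + \frac{\left(g + \frac{16}{3}\right) 3}{3} = -4 + \frac{\left(\frac{16}{3} + g\right) 3}{3} = -4 + \frac{16 + 3 g}{3} = -4 + \left(\frac{16}{3} + g\right) = \frac{4}{3} + g$)
$L = 13673$ ($L = 4639 + 9034 = 13673$)
$\left(33462 + L\right) + q{\left(151 \right)} = \left(33462 + 13673\right) + \left(\frac{4}{3} + 151\right) = 47135 + \frac{457}{3} = \frac{141862}{3}$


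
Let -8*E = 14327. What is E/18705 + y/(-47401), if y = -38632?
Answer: 5101778353/7093085640 ≈ 0.71926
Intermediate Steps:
E = -14327/8 (E = -⅛*14327 = -14327/8 ≈ -1790.9)
E/18705 + y/(-47401) = -14327/8/18705 - 38632/(-47401) = -14327/8*1/18705 - 38632*(-1/47401) = -14327/149640 + 38632/47401 = 5101778353/7093085640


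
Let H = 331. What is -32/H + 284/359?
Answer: 82516/118829 ≈ 0.69441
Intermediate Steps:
-32/H + 284/359 = -32/331 + 284/359 = 82516/118829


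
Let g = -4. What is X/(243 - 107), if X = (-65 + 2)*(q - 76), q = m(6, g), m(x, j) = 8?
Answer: 63/2 ≈ 31.500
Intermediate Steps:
q = 8
X = 4284 (X = (-65 + 2)*(8 - 76) = -63*(-68) = 4284)
X/(243 - 107) = 4284/(243 - 107) = 4284/136 = (1/136)*4284 = 63/2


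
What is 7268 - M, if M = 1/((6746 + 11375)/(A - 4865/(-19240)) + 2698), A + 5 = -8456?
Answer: 637904586892221/87768934982 ≈ 7268.0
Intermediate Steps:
A = -8461 (A = -5 - 8456 = -8461)
M = 32556955/87768934982 (M = 1/((6746 + 11375)/(-8461 - 4865/(-19240)) + 2698) = 1/(18121/(-8461 - 4865*(-1/19240)) + 2698) = 1/(18121/(-8461 + 973/3848) + 2698) = 1/(18121/(-32556955/3848) + 2698) = 1/(18121*(-3848/32556955) + 2698) = 1/(-69729608/32556955 + 2698) = 1/(87768934982/32556955) = 32556955/87768934982 ≈ 0.00037094)
7268 - M = 7268 - 1*32556955/87768934982 = 7268 - 32556955/87768934982 = 637904586892221/87768934982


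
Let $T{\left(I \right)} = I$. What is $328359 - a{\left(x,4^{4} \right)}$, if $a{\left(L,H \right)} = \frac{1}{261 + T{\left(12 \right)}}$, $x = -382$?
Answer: $\frac{89642006}{273} \approx 3.2836 \cdot 10^{5}$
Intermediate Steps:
$a{\left(L,H \right)} = \frac{1}{273}$ ($a{\left(L,H \right)} = \frac{1}{261 + 12} = \frac{1}{273}$)
$328359 - a{\left(x,4^{4} \right)} = 328359 - \frac{1}{273} = \frac{89642006}{273}$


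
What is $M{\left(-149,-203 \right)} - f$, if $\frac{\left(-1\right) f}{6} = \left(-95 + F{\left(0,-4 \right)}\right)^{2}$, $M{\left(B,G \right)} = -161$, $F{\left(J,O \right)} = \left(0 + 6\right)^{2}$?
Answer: $20725$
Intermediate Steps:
$F{\left(J,O \right)} = 36$ ($F{\left(J,O \right)} = 6^{2} = 36$)
$f = -20886$ ($f = - 6 \left(-95 + 36\right)^{2} = - 6 \left(-59\right)^{2} = \left(-6\right) 3481 = -20886$)
$M{\left(-149,-203 \right)} - f = -161 - -20886 = -161 + 20886 = 20725$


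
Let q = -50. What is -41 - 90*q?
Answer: 4459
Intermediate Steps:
-41 - 90*q = -41 - 90*(-50) = -41 + 4500 = 4459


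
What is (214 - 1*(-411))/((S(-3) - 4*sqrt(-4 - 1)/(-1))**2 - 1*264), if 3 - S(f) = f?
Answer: -625*I/(48*sqrt(5) + 308*I) ≈ -1.8095 - 0.63056*I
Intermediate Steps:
S(f) = 3 - f
(214 - 1*(-411))/((S(-3) - 4*sqrt(-4 - 1)/(-1))**2 - 1*264) = (214 - 1*(-411))/(((3 - 1*(-3)) - 4*sqrt(-4 - 1)/(-1))**2 - 1*264) = (214 + 411)/(((3 + 3) - 4*sqrt(-5)*(-1))**2 - 264) = 625/((6 - 4*I*sqrt(5)*(-1))**2 - 264) = 625/((6 - (-4)*I*sqrt(5))**2 - 264) = 625/((6 + 4*I*sqrt(5))**2 - 264) = 625/(-264 + (6 + 4*I*sqrt(5))**2)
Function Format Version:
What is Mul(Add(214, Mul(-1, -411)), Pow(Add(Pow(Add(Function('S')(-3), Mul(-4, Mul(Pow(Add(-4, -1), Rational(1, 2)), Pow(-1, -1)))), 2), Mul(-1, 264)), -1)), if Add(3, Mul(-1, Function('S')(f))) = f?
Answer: Mul(-625, I, Pow(Add(Mul(48, Pow(5, Rational(1, 2))), Mul(308, I)), -1)) ≈ Add(-1.8095, Mul(-0.63056, I))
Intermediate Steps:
Function('S')(f) = Add(3, Mul(-1, f))
Mul(Add(214, Mul(-1, -411)), Pow(Add(Pow(Add(Function('S')(-3), Mul(-4, Mul(Pow(Add(-4, -1), Rational(1, 2)), Pow(-1, -1)))), 2), Mul(-1, 264)), -1)) = Mul(Add(214, Mul(-1, -411)), Pow(Add(Pow(Add(Add(3, Mul(-1, -3)), Mul(-4, Mul(Pow(Add(-4, -1), Rational(1, 2)), Pow(-1, -1)))), 2), Mul(-1, 264)), -1)) = Mul(Add(214, 411), Pow(Add(Pow(Add(Add(3, 3), Mul(-4, Mul(Pow(-5, Rational(1, 2)), -1))), 2), -264), -1)) = Mul(625, Pow(Add(Pow(Add(6, Mul(-4, Mul(Mul(I, Pow(5, Rational(1, 2))), -1))), 2), -264), -1)) = Mul(625, Pow(Add(Pow(Add(6, Mul(-4, Mul(-1, I, Pow(5, Rational(1, 2))))), 2), -264), -1)) = Mul(625, Pow(Add(Pow(Add(6, Mul(4, I, Pow(5, Rational(1, 2)))), 2), -264), -1)) = Mul(625, Pow(Add(-264, Pow(Add(6, Mul(4, I, Pow(5, Rational(1, 2)))), 2)), -1))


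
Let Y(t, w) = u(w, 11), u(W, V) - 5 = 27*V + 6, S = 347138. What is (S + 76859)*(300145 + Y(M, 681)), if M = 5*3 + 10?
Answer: 127391170641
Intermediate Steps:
M = 25 (M = 15 + 10 = 25)
u(W, V) = 11 + 27*V (u(W, V) = 5 + (27*V + 6) = 5 + (6 + 27*V) = 11 + 27*V)
Y(t, w) = 308 (Y(t, w) = 11 + 27*11 = 11 + 297 = 308)
(S + 76859)*(300145 + Y(M, 681)) = (347138 + 76859)*(300145 + 308) = 423997*300453 = 127391170641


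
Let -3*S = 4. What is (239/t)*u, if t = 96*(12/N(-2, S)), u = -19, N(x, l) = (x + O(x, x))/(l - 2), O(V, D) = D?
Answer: -4541/960 ≈ -4.7302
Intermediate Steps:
S = -4/3 (S = -⅓*4 = -4/3 ≈ -1.3333)
N(x, l) = 2*x/(-2 + l) (N(x, l) = (x + x)/(l - 2) = (2*x)/(-2 + l) = 2*x/(-2 + l))
t = 960 (t = 96*(12/((2*(-2)/(-2 - 4/3)))) = 96*(12/((2*(-2)/(-10/3)))) = 96*(12/((2*(-2)*(-3/10)))) = 96*(12/(6/5)) = 96*(12*(⅚)) = 96*10 = 960)
(239/t)*u = (239/960)*(-19) = -4541/960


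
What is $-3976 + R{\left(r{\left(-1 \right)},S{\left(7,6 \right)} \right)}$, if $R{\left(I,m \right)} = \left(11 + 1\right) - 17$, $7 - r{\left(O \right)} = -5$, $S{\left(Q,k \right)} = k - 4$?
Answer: $-3981$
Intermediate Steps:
$S{\left(Q,k \right)} = -4 + k$
$r{\left(O \right)} = 12$ ($r{\left(O \right)} = 7 - -5 = 7 + 5 = 12$)
$R{\left(I,m \right)} = -5$ ($R{\left(I,m \right)} = 12 - 17 = -5$)
$-3976 + R{\left(r{\left(-1 \right)},S{\left(7,6 \right)} \right)} = -3976 - 5 = -3981$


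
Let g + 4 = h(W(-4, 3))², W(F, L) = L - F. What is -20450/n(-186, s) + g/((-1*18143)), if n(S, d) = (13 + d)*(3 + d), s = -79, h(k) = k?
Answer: -185625035/45502644 ≈ -4.0794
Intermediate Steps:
g = 45 (g = -4 + (3 - 1*(-4))² = -4 + (3 + 4)² = -4 + 7² = -4 + 49 = 45)
n(S, d) = (3 + d)*(13 + d)
-20450/n(-186, s) + g/((-1*18143)) = -20450/(39 + (-79)² + 16*(-79)) + 45/((-1*18143)) = -20450/(39 + 6241 - 1264) + 45/(-18143) = -20450/5016 + 45*(-1/18143) = -20450*1/5016 - 45/18143 = -10225/2508 - 45/18143 = -185625035/45502644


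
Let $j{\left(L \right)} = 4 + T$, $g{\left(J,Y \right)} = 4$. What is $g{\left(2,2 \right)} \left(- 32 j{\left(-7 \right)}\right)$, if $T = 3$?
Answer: $-896$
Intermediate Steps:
$j{\left(L \right)} = 7$ ($j{\left(L \right)} = 4 + 3 = 7$)
$g{\left(2,2 \right)} \left(- 32 j{\left(-7 \right)}\right) = 4 \left(\left(-32\right) 7\right) = 4 \left(-224\right) = -896$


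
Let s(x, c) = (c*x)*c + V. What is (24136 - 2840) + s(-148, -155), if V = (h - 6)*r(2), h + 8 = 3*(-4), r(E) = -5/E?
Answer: -3534339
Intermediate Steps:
h = -20 (h = -8 + 3*(-4) = -8 - 12 = -20)
V = 65 (V = (-20 - 6)*(-5/2) = -(-130)/2 = -26*(-5/2) = 65)
s(x, c) = 65 + x*c² (s(x, c) = (c*x)*c + 65 = x*c² + 65 = 65 + x*c²)
(24136 - 2840) + s(-148, -155) = (24136 - 2840) + (65 - 148*(-155)²) = 21296 + (65 - 148*24025) = 21296 + (65 - 3555700) = 21296 - 3555635 = -3534339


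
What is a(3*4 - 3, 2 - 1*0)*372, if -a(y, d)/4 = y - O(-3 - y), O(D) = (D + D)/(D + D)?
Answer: -11904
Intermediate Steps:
O(D) = 1 (O(D) = (2*D)/((2*D)) = (2*D)*(1/(2*D)) = 1)
a(y, d) = 4 - 4*y (a(y, d) = -4*(y - 1*1) = -4*(y - 1) = -4*(-1 + y) = 4 - 4*y)
a(3*4 - 3, 2 - 1*0)*372 = (4 - 4*(3*4 - 3))*372 = (4 - 4*(12 - 3))*372 = (4 - 4*9)*372 = (4 - 36)*372 = -32*372 = -11904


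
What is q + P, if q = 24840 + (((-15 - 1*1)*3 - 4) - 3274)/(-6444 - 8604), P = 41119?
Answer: 496277179/7524 ≈ 65959.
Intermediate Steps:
q = 186897823/7524 (q = 24840 + (((-15 - 1)*3 - 4) - 3274)/(-15048) = 24840 + ((-16*3 - 4) - 3274)*(-1/15048) = 24840 + ((-48 - 4) - 3274)*(-1/15048) = 24840 + (-52 - 3274)*(-1/15048) = 24840 - 3326*(-1/15048) = 24840 + 1663/7524 = 186897823/7524 ≈ 24840.)
q + P = 186897823/7524 + 41119 = 496277179/7524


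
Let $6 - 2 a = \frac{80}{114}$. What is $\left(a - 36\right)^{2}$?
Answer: $\frac{3613801}{3249} \approx 1112.3$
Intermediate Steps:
$a = \frac{151}{57}$ ($a = 3 - \frac{80 \cdot \frac{1}{114}}{2} = 3 - \frac{20}{57} = \frac{151}{57} \approx 2.6491$)
$\left(a - 36\right)^{2} = \left(\frac{151}{57} - 36\right)^{2} = \left(- \frac{1901}{57}\right)^{2} = \frac{3613801}{3249}$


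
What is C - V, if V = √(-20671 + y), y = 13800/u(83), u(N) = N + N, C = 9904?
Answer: 9904 - I*√141829819/83 ≈ 9904.0 - 143.48*I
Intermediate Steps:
u(N) = 2*N
y = 6900/83 (y = 13800/((2*83)) = 13800/166 = 13800*(1/166) = 6900/83 ≈ 83.133)
V = I*√141829819/83 (V = √(-20671 + 6900/83) = √(-1708793/83) = I*√141829819/83 ≈ 143.48*I)
C - V = 9904 - I*√141829819/83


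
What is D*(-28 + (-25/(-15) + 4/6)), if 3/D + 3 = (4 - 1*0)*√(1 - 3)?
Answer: 231/41 + 308*I*√2/41 ≈ 5.6341 + 10.624*I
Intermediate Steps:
D = 3/(-3 + 4*I*√2) (D = 3/(-3 + (4 - 1*0)*√(1 - 3)) = 3/(-3 + (4 + 0)*√(-2)) = 3/(-3 + 4*(I*√2)) = 3/(-3 + 4*I*√2) ≈ -0.21951 - 0.41392*I)
D*(-28 + (-25/(-15) + 4/6)) = (-9/41 - 12*I*√2/41)*(-28 + (-25/(-15) + 4/6)) = (-9/41 - 12*I*√2/41)*(-28 + (-25*(-1/15) + 4*(⅙))) = (-9/41 - 12*I*√2/41)*(-28 + (5/3 + ⅔)) = (-9/41 - 12*I*√2/41)*(-28 + 7/3) = (-9/41 - 12*I*√2/41)*(-77/3) = 231/41 + 308*I*√2/41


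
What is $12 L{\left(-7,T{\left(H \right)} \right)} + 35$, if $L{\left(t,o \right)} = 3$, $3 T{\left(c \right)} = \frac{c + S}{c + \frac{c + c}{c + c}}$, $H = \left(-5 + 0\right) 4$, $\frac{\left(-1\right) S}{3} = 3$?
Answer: $71$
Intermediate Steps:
$S = -9$ ($S = \left(-3\right) 3 = -9$)
$H = -20$ ($H = \left(-5\right) 4 = -20$)
$T{\left(c \right)} = \frac{-9 + c}{3 \left(1 + c\right)}$ ($T{\left(c \right)} = \frac{\left(c - 9\right) \frac{1}{c + \frac{c + c}{c + c}}}{3} = \frac{\left(-9 + c\right) \frac{1}{c + \frac{2 c}{2 c}}}{3} = \frac{\left(-9 + c\right) \frac{1}{c + 2 c \frac{1}{2 c}}}{3} = \frac{\left(-9 + c\right) \frac{1}{c + 1}}{3} = \frac{\left(-9 + c\right) \frac{1}{1 + c}}{3} = \frac{\frac{1}{1 + c} \left(-9 + c\right)}{3} = \frac{-9 + c}{3 \left(1 + c\right)}$)
$12 L{\left(-7,T{\left(H \right)} \right)} + 35 = 12 \cdot 3 + 35 = 36 + 35 = 71$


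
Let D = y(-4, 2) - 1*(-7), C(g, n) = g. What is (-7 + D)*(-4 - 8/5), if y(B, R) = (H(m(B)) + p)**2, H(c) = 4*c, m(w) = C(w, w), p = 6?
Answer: -560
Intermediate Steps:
m(w) = w
y(B, R) = (6 + 4*B)**2 (y(B, R) = (4*B + 6)**2 = (6 + 4*B)**2)
D = 107 (D = 4*(3 + 2*(-4))**2 - 1*(-7) = 4*(3 - 8)**2 + 7 = 4*(-5)**2 + 7 = 4*25 + 7 = 100 + 7 = 107)
(-7 + D)*(-4 - 8/5) = (-7 + 107)*(-4 - 8/5) = 100*(-4 - 8/5) = 100*(-28/5) = -560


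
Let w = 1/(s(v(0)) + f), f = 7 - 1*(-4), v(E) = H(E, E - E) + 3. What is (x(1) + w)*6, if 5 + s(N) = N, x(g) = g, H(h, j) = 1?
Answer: 33/5 ≈ 6.6000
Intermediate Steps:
v(E) = 4 (v(E) = 1 + 3 = 4)
f = 11 (f = 7 + 4 = 11)
s(N) = -5 + N
w = ⅒ (w = 1/((-5 + 4) + 11) = 1/(-1 + 11) = 1/10 = ⅒ ≈ 0.10000)
(x(1) + w)*6 = (1 + ⅒)*6 = (11/10)*6 = 33/5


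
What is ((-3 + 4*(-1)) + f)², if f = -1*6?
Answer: 169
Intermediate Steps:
f = -6
((-3 + 4*(-1)) + f)² = ((-3 + 4*(-1)) - 6)² = ((-3 - 4) - 6)² = (-7 - 6)² = (-13)² = 169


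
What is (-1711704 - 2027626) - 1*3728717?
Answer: -7468047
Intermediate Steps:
(-1711704 - 2027626) - 1*3728717 = -3739330 - 3728717 = -7468047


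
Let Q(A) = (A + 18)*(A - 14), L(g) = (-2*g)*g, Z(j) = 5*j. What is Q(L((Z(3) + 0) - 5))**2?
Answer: 1516946704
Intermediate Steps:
L(g) = -2*g**2
Q(A) = (-14 + A)*(18 + A) (Q(A) = (18 + A)*(-14 + A) = (-14 + A)*(18 + A))
Q(L((Z(3) + 0) - 5))**2 = (-252 + (-2*((5*3 + 0) - 5)**2)**2 + 4*(-2*((5*3 + 0) - 5)**2))**2 = (-252 + (-2*((15 + 0) - 5)**2)**2 + 4*(-2*((15 + 0) - 5)**2))**2 = (-252 + (-2*(15 - 5)**2)**2 + 4*(-2*(15 - 5)**2))**2 = (-252 + (-2*10**2)**2 + 4*(-2*10**2))**2 = (-252 + (-2*100)**2 + 4*(-2*100))**2 = (-252 + (-200)**2 + 4*(-200))**2 = (-252 + 40000 - 800)**2 = 38948**2 = 1516946704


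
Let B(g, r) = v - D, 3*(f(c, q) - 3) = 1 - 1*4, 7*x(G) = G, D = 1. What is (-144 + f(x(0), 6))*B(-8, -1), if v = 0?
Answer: 142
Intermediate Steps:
x(G) = G/7
f(c, q) = 2 (f(c, q) = 3 + (1 - 1*4)/3 = 3 + (1 - 4)/3 = 3 + (⅓)*(-3) = 3 - 1 = 2)
B(g, r) = -1 (B(g, r) = 0 - 1*1 = 0 - 1 = -1)
(-144 + f(x(0), 6))*B(-8, -1) = (-144 + 2)*(-1) = -142*(-1) = 142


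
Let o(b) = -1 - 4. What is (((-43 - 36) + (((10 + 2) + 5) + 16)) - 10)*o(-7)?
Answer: 280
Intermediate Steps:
o(b) = -5
(((-43 - 36) + (((10 + 2) + 5) + 16)) - 10)*o(-7) = (((-43 - 36) + (((10 + 2) + 5) + 16)) - 10)*(-5) = ((-79 + ((12 + 5) + 16)) - 10)*(-5) = ((-79 + (17 + 16)) - 10)*(-5) = ((-79 + 33) - 10)*(-5) = (-46 - 10)*(-5) = -56*(-5) = 280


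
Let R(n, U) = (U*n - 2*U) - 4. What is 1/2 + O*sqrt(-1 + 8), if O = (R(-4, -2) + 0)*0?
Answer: 1/2 ≈ 0.50000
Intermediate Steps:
R(n, U) = -4 - 2*U + U*n (R(n, U) = (-2*U + U*n) - 4 = -4 - 2*U + U*n)
O = 0 (O = ((-4 - 2*(-2) - 2*(-4)) + 0)*0 = ((-4 + 4 + 8) + 0)*0 = (8 + 0)*0 = 8*0 = 0)
1/2 + O*sqrt(-1 + 8) = 1/2 + 0*sqrt(-1 + 8) = 1/2 + 0*sqrt(7) = 1/2 + 0 = 1/2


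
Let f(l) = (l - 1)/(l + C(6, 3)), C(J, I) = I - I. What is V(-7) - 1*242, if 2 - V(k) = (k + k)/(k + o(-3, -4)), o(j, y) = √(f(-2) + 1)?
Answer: -22516/93 - 14*√10/93 ≈ -242.58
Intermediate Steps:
C(J, I) = 0
f(l) = (-1 + l)/l (f(l) = (l - 1)/(l + 0) = (-1 + l)/l)
o(j, y) = √10/2 (o(j, y) = √((-1 - 2)/(-2) + 1) = √(-½*(-3) + 1) = √(3/2 + 1) = √(5/2) = √10/2)
V(k) = 2 - 2*k/(k + √10/2) (V(k) = 2 - (k + k)/(k + √10/2) = 2 - 2*k/(k + √10/2))
V(-7) - 1*242 = 2*√10/(√10 + 2*(-7)) - 1*242 = 2*√10/(√10 - 14) - 242 = 2*√10/(-14 + √10) - 242 = -242 + 2*√10/(-14 + √10)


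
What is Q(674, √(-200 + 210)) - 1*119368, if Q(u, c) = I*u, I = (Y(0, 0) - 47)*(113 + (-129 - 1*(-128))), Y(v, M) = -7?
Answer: -4195720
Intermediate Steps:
I = -6048 (I = (-7 - 47)*(113 + (-129 - 1*(-128))) = -54*(113 + (-129 + 128)) = -54*(113 - 1) = -54*112 = -6048)
Q(u, c) = -6048*u
Q(674, √(-200 + 210)) - 1*119368 = -6048*674 - 1*119368 = -4076352 - 119368 = -4195720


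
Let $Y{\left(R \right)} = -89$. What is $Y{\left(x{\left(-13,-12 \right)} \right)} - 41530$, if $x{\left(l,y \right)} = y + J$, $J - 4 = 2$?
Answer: $-41619$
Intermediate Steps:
$J = 6$ ($J = 4 + 2 = 6$)
$x{\left(l,y \right)} = 6 + y$ ($x{\left(l,y \right)} = y + 6 = 6 + y$)
$Y{\left(x{\left(-13,-12 \right)} \right)} - 41530 = -89 - 41530 = -41619$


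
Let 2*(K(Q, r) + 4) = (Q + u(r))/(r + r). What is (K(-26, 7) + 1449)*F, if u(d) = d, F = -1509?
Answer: -61025469/28 ≈ -2.1795e+6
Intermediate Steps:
K(Q, r) = -4 + (Q + r)/(4*r) (K(Q, r) = -4 + ((Q + r)/(r + r))/2 = -4 + ((Q + r)/((2*r)))/2 = -4 + ((Q + r)*(1/(2*r)))/2 = -4 + ((Q + r)/(2*r))/2 = -4 + (Q + r)/(4*r))
(K(-26, 7) + 1449)*F = ((1/4)*(-26 - 15*7)/7 + 1449)*(-1509) = ((1/4)*(1/7)*(-26 - 105) + 1449)*(-1509) = ((1/4)*(1/7)*(-131) + 1449)*(-1509) = (-131/28 + 1449)*(-1509) = (40441/28)*(-1509) = -61025469/28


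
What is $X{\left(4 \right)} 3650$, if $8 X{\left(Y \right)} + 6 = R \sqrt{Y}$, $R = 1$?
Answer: $-1825$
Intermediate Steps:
$X{\left(Y \right)} = - \frac{3}{4} + \frac{\sqrt{Y}}{8}$ ($X{\left(Y \right)} = - \frac{3}{4} + \frac{1 \sqrt{Y}}{8} = - \frac{3}{4} + \frac{\sqrt{Y}}{8}$)
$X{\left(4 \right)} 3650 = \left(- \frac{3}{4} + \frac{\sqrt{4}}{8}\right) 3650 = \left(- \frac{3}{4} + \frac{1}{8} \cdot 2\right) 3650 = \left(- \frac{3}{4} + \frac{1}{4}\right) 3650 = \left(- \frac{1}{2}\right) 3650 = -1825$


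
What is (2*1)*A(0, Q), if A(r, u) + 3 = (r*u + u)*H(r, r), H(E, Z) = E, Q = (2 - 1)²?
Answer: -6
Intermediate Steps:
Q = 1 (Q = 1² = 1)
A(r, u) = -3 + r*(u + r*u) (A(r, u) = -3 + (r*u + u)*r = -3 + (u + r*u)*r = -3 + r*(u + r*u))
(2*1)*A(0, Q) = (2*1)*(-3 + 0*1 + 1*0²) = 2*(-3 + 0 + 1*0) = 2*(-3 + 0 + 0) = 2*(-3) = -6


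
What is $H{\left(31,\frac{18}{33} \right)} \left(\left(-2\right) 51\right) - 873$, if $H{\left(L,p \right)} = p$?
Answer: $- \frac{10215}{11} \approx -928.64$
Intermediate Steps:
$H{\left(31,\frac{18}{33} \right)} \left(\left(-2\right) 51\right) - 873 = \frac{18}{33} \left(\left(-2\right) 51\right) - 873 = 18 \cdot \frac{1}{33} \left(-102\right) - 873 = \frac{6}{11} \left(-102\right) - 873 = - \frac{612}{11} - 873 = - \frac{10215}{11}$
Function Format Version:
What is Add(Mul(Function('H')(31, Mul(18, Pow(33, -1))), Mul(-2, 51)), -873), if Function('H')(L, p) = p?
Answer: Rational(-10215, 11) ≈ -928.64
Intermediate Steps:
Add(Mul(Function('H')(31, Mul(18, Pow(33, -1))), Mul(-2, 51)), -873) = Add(Mul(Mul(18, Pow(33, -1)), Mul(-2, 51)), -873) = Add(Mul(Mul(18, Rational(1, 33)), -102), -873) = Add(Mul(Rational(6, 11), -102), -873) = Add(Rational(-612, 11), -873) = Rational(-10215, 11)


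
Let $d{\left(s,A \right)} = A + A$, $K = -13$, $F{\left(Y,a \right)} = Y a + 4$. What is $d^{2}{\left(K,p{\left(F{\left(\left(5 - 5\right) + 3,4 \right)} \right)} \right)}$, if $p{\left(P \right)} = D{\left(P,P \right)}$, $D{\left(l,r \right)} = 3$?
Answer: $36$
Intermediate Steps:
$F{\left(Y,a \right)} = 4 + Y a$
$p{\left(P \right)} = 3$
$d{\left(s,A \right)} = 2 A$
$d^{2}{\left(K,p{\left(F{\left(\left(5 - 5\right) + 3,4 \right)} \right)} \right)} = \left(2 \cdot 3\right)^{2} = 6^{2} = 36$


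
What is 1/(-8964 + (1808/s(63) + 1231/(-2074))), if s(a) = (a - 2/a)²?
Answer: -32638722586/292577998693015 ≈ -0.00011156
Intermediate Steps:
1/(-8964 + (1808/s(63) + 1231/(-2074))) = 1/(-8964 + (1808/(((-2 + 63²)²/63²)) + 1231/(-2074))) = 1/(-8964 + (1808/(((-2 + 3969)²/3969)) + 1231*(-1/2074))) = 1/(-8964 + (1808/(((1/3969)*3967²)) - 1231/2074)) = 1/(-8964 + (1808/(((1/3969)*15737089)) - 1231/2074)) = 1/(-8964 + (1808/(15737089/3969) - 1231/2074)) = 1/(-8964 + (1808*(3969/15737089) - 1231/2074)) = 1/(-8964 + (7175952/15737089 - 1231/2074)) = 1/(-8964 - 4489432111/32638722586) = 1/(-292577998693015/32638722586) = -32638722586/292577998693015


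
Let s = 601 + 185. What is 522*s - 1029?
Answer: 409263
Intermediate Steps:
s = 786
522*s - 1029 = 522*786 - 1029 = 410292 - 1029 = 409263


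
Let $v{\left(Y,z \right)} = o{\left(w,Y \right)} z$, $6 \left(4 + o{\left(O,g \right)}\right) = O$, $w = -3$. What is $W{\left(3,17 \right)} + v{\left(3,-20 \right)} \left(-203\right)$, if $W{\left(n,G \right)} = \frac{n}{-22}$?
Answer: $- \frac{401943}{22} \approx -18270.0$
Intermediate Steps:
$o{\left(O,g \right)} = -4 + \frac{O}{6}$
$W{\left(n,G \right)} = - \frac{n}{22}$ ($W{\left(n,G \right)} = n \left(- \frac{1}{22}\right) = - \frac{n}{22}$)
$v{\left(Y,z \right)} = - \frac{9 z}{2}$ ($v{\left(Y,z \right)} = \left(-4 + \frac{1}{6} \left(-3\right)\right) z = \left(-4 - \frac{1}{2}\right) z = - \frac{9 z}{2}$)
$W{\left(3,17 \right)} + v{\left(3,-20 \right)} \left(-203\right) = \left(- \frac{1}{22}\right) 3 + \left(- \frac{9}{2}\right) \left(-20\right) \left(-203\right) = - \frac{3}{22} + 90 \left(-203\right) = - \frac{3}{22} - 18270 = - \frac{401943}{22}$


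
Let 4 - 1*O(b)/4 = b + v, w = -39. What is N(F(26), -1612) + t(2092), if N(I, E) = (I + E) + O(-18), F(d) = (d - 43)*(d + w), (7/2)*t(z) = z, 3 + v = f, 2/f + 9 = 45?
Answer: -43691/63 ≈ -693.51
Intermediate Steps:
f = 1/18 (f = 2/(-9 + 45) = 2/36 = 2*(1/36) = 1/18 ≈ 0.055556)
v = -53/18 (v = -3 + 1/18 = -53/18 ≈ -2.9444)
O(b) = 250/9 - 4*b (O(b) = 16 - 4*(b - 53/18) = 16 - 4*(-53/18 + b) = 16 + (106/9 - 4*b) = 250/9 - 4*b)
t(z) = 2*z/7
F(d) = (-43 + d)*(-39 + d) (F(d) = (d - 43)*(d - 39) = (-43 + d)*(-39 + d))
N(I, E) = 898/9 + E + I (N(I, E) = (I + E) + (250/9 - 4*(-18)) = (E + I) + (250/9 + 72) = (E + I) + 898/9 = 898/9 + E + I)
N(F(26), -1612) + t(2092) = (898/9 - 1612 + (1677 + 26² - 82*26)) + (2/7)*2092 = (898/9 - 1612 + (1677 + 676 - 2132)) + 4184/7 = (898/9 - 1612 + 221) + 4184/7 = -11621/9 + 4184/7 = -43691/63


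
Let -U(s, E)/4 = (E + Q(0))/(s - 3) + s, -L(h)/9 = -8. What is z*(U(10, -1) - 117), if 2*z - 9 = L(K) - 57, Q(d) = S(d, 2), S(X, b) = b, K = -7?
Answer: -13236/7 ≈ -1890.9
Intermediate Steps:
L(h) = 72 (L(h) = -9*(-8) = 72)
Q(d) = 2
z = 12 (z = 9/2 + (72 - 57)/2 = 9/2 + (½)*15 = 9/2 + 15/2 = 12)
U(s, E) = -4*s - 4*(2 + E)/(-3 + s) (U(s, E) = -4*((E + 2)/(s - 3) + s) = -4*((2 + E)/(-3 + s) + s) = -4*(s + (2 + E)/(-3 + s)) = -4*s - 4*(2 + E)/(-3 + s))
z*(U(10, -1) - 117) = 12*(4*(-2 - 1*(-1) - 1*10² + 3*10)/(-3 + 10) - 117) = 12*(4*(-2 + 1 - 1*100 + 30)/7 - 117) = 12*(4*(⅐)*(-2 + 1 - 100 + 30) - 117) = 12*(4*(⅐)*(-71) - 117) = 12*(-284/7 - 117) = 12*(-1103/7) = -13236/7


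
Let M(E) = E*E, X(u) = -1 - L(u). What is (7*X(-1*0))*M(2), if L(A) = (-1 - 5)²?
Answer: -1036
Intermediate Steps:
L(A) = 36 (L(A) = (-6)² = 36)
X(u) = -37 (X(u) = -1 - 1*36 = -1 - 36 = -37)
M(E) = E²
(7*X(-1*0))*M(2) = (7*(-37))*2² = -259*4 = -1036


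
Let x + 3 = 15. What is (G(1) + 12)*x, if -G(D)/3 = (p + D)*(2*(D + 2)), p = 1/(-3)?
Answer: 0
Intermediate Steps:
p = -⅓ ≈ -0.33333
G(D) = -3*(4 + 2*D)*(-⅓ + D) (G(D) = -3*(-⅓ + D)*2*(D + 2) = -3*(-⅓ + D)*2*(2 + D) = -3*(-⅓ + D)*(4 + 2*D) = -3*(4 + 2*D)*(-⅓ + D))
x = 12 (x = -3 + 15 = 12)
(G(1) + 12)*x = ((4 - 10*1 - 6*1²) + 12)*12 = ((4 - 10 - 6*1) + 12)*12 = ((4 - 10 - 6) + 12)*12 = (-12 + 12)*12 = 0*12 = 0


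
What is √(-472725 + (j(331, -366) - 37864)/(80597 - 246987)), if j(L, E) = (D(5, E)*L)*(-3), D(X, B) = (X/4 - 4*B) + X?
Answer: I*√52349764847313290/332780 ≈ 687.54*I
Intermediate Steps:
D(X, B) = -4*B + 5*X/4 (D(X, B) = (X/4 - 4*B) + X = (-4*B + X/4) + X = -4*B + 5*X/4)
j(L, E) = -3*L*(25/4 - 4*E) (j(L, E) = ((-4*E + (5/4)*5)*L)*(-3) = ((-4*E + 25/4)*L)*(-3) = ((25/4 - 4*E)*L)*(-3) = (L*(25/4 - 4*E))*(-3) = -3*L*(25/4 - 4*E))
√(-472725 + (j(331, -366) - 37864)/(80597 - 246987)) = √(-472725 + ((¾)*331*(-25 + 16*(-366)) - 37864)/(80597 - 246987)) = √(-472725 + ((¾)*331*(-25 - 5856) - 37864)/(-166390)) = √(-472725 + ((¾)*331*(-5881) - 37864)*(-1/166390)) = √(-472725 + (-5839833/4 - 37864)*(-1/166390)) = √(-472725 - 5991289/4*(-1/166390)) = √(-472725 + 5991289/665560) = √(-314620859711/665560) = I*√52349764847313290/332780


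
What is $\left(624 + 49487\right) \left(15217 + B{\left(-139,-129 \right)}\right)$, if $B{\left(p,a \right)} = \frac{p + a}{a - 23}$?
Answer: $\frac{28979842743}{38} \approx 7.6263 \cdot 10^{8}$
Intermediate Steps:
$B{\left(p,a \right)} = \frac{a + p}{-23 + a}$
$\left(624 + 49487\right) \left(15217 + B{\left(-139,-129 \right)}\right) = \left(624 + 49487\right) \left(15217 + \frac{-129 - 139}{-23 - 129}\right) = 50111 \left(15217 + \frac{1}{-152} \left(-268\right)\right) = 50111 \left(15217 - - \frac{67}{38}\right) = 50111 \left(15217 + \frac{67}{38}\right) = 50111 \cdot \frac{578313}{38} = \frac{28979842743}{38}$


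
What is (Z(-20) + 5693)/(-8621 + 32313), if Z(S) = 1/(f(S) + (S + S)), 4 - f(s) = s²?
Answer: 2482147/10329712 ≈ 0.24029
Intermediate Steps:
f(s) = 4 - s²
Z(S) = 1/(4 - S² + 2*S) (Z(S) = 1/((4 - S²) + (S + S)) = 1/((4 - S²) + 2*S) = 1/(4 - S² + 2*S))
(Z(-20) + 5693)/(-8621 + 32313) = (1/(4 - 1*(-20)² + 2*(-20)) + 5693)/(-8621 + 32313) = (1/(4 - 1*400 - 40) + 5693)/23692 = (1/(4 - 400 - 40) + 5693)*(1/23692) = (1/(-436) + 5693)*(1/23692) = (-1/436 + 5693)*(1/23692) = (2482147/436)*(1/23692) = 2482147/10329712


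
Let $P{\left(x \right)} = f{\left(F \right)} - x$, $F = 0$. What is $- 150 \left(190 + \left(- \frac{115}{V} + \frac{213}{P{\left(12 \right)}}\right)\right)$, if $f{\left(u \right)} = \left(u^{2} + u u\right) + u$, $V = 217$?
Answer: $- \frac{11178975}{434} \approx -25758.0$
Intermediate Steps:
$f{\left(u \right)} = u + 2 u^{2}$ ($f{\left(u \right)} = \left(u^{2} + u^{2}\right) + u = 2 u^{2} + u = u + 2 u^{2}$)
$P{\left(x \right)} = - x$ ($P{\left(x \right)} = 0 \left(1 + 2 \cdot 0\right) - x = 0 \left(1 + 0\right) - x = 0 \cdot 1 - x = 0 - x = - x$)
$- 150 \left(190 + \left(- \frac{115}{V} + \frac{213}{P{\left(12 \right)}}\right)\right) = - 150 \left(190 + \left(- \frac{115}{217} + \frac{213}{\left(-1\right) 12}\right)\right) = - 150 \left(190 + \left(\left(-115\right) \frac{1}{217} + \frac{213}{-12}\right)\right) = - 150 \left(190 + \left(- \frac{115}{217} + 213 \left(- \frac{1}{12}\right)\right)\right) = - 150 \left(190 - \frac{15867}{868}\right) = \left(-150\right) \frac{149053}{868} = - \frac{11178975}{434}$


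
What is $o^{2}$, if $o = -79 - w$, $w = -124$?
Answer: $2025$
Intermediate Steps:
$o = 45$ ($o = -79 - -124 = -79 + 124 = 45$)
$o^{2} = 45^{2} = 2025$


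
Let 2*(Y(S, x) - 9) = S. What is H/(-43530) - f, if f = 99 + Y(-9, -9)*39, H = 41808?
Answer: -3996931/14510 ≈ -275.46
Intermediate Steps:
Y(S, x) = 9 + S/2
f = 549/2 (f = 99 + (9 + (½)*(-9))*39 = 99 + (9 - 9/2)*39 = 99 + (9/2)*39 = 99 + 351/2 = 549/2 ≈ 274.50)
H/(-43530) - f = 41808/(-43530) - 1*549/2 = 41808*(-1/43530) - 549/2 = -6968/7255 - 549/2 = -3996931/14510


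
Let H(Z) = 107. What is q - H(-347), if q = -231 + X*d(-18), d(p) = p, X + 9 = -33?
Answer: 418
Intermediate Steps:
X = -42 (X = -9 - 33 = -42)
q = 525 (q = -231 - 42*(-18) = -231 + 756 = 525)
q - H(-347) = 525 - 1*107 = 525 - 107 = 418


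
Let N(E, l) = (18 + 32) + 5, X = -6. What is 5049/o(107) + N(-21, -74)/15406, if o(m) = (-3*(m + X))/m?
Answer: -2774322331/1556006 ≈ -1783.0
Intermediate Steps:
N(E, l) = 55 (N(E, l) = 50 + 5 = 55)
o(m) = (18 - 3*m)/m (o(m) = (-3*(m - 6))/m = (-3*(-6 + m))/m = (18 - 3*m)/m)
5049/o(107) + N(-21, -74)/15406 = 5049/(-3 + 18/107) + 55/15406 = 5049/(-303/107) + 55/15406 = 5049*(-107/303) + 55/15406 = -180081/101 + 55/15406 = -2774322331/1556006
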